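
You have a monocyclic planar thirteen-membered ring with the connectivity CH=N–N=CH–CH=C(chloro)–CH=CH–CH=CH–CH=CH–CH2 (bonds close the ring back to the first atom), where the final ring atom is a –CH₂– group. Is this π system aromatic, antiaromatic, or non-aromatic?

At the CH2 position, the tetrahedral CH₂ carbon is sp³ and has no p orbital in the ring π system; the ring's p-orbital overlap is broken there.
Broken conjugation rules out both aromaticity and antiaromaticity.

Non-aromatic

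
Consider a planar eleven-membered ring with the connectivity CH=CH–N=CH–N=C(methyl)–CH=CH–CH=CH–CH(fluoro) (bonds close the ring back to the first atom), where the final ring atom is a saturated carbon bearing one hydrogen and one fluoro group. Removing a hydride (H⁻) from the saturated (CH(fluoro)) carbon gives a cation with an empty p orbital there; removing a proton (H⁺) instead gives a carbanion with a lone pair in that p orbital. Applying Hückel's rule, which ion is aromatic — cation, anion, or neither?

The cation

In either ion the ring is fully conjugated: every atom, including the new sp² carbon, supplies a p orbital.
Cation: 5 × 2 + 0 = 10 π electrons → 4(2)+2, aromatic.
Anion: 5 × 2 + 2 = 12 π electrons → 4(3), antiaromatic.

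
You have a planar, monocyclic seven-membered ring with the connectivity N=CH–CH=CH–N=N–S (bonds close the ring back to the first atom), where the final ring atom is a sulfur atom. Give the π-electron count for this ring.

Check conjugation: every atom in a ring double bond is sp² and brings one electron to the p orbital; each sp² =N– keeps its lone pair in-plane and puts one electron into the π system; the sulfur donates one lone pair from its p orbital — every position has a p orbital, so the cyclic π system is continuous.
Adding the contributions, 3 × 2 = 6 from the double-bond units + 2 from the S atom = 8.

8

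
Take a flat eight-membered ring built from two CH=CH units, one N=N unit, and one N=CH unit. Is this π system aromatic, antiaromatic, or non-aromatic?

Antiaromatic

The p orbitals form a continuous loop: the double-bond atoms are sp², each contributing one p electron; each sp² =N– keeps its lone pair in-plane and puts one electron into the π system. The ring is fully conjugated.
π-electron count: 4 × 2 = 8 from the 4 double-bond units.
8 = 4(2); a planar, fully conjugated 4n system is antiaromatic.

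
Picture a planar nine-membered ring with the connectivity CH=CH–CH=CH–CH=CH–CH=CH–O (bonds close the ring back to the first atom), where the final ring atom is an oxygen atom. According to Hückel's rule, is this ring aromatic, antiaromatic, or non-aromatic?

Aromatic

All ring atoms are sp² and supply a p orbital to the ring (the double-bond atoms are sp², each contributing one p electron; the oxygen donates one lone pair from its p orbital); the conjugation is uninterrupted.
Tallying contributions gives 4 × 2 = 8 from the double-bond units + 2 from the O atom = 10.
That gives a 4n+2 count (10, n = 2).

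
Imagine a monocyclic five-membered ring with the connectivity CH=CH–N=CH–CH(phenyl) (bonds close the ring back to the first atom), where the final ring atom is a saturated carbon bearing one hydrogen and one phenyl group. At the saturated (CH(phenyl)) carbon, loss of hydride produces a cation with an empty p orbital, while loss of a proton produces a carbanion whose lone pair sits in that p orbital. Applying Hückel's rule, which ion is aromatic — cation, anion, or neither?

Once that carbon is sp², every ring atom has a p orbital and both ions are fully conjugated.
Cation: 2 × 2 + 0 = 4 π electrons → 4(1), antiaromatic.
Anion: 2 × 2 + 2 = 6 π electrons → 4(1)+2, aromatic.

The anion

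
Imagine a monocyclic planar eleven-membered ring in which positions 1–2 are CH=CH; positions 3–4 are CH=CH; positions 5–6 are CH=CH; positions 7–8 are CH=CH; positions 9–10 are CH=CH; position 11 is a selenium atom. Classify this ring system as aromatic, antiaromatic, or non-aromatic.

Every ring atom contributes a p orbital perpendicular to the ring (the double-bond atoms are sp², each contributing one p electron; the selenium donates one lone pair from its p orbital), so the π system is cyclic and fully conjugated.
Counting π electrons: 5 × 2 = 10 from the double-bond units + 2 from the Se atom = 12.
With 12 = 4·3 π electrons, Hückel's rule classifies the planar ring as antiaromatic.

Antiaromatic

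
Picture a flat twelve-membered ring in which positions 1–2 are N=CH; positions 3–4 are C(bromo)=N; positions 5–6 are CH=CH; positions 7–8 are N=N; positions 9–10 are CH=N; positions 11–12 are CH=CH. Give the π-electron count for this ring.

12

Check conjugation: each doubly-bonded ring atom is sp² with one p-orbital electron; each =N– nitrogen is pyridine-type (lone pair in the sp² plane, one electron in the p orbital) — every position has a p orbital, so the cyclic π system is continuous.
π-electron count: 6 × 2 = 12 from the 6 double-bond units.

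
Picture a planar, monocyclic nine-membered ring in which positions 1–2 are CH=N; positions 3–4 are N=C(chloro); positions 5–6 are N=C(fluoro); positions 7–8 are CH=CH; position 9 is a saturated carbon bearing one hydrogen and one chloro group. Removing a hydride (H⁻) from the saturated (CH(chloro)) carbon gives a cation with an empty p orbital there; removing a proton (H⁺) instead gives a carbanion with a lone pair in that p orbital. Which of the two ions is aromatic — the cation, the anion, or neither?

In both ions every ring atom is sp² and contributes a p orbital, so both rings are fully conjugated.
Cation: 4 × 2 + 0 = 8 π electrons → 4(2), antiaromatic.
Anion: 4 × 2 + 2 = 10 π electrons → 4(2)+2, aromatic.

The anion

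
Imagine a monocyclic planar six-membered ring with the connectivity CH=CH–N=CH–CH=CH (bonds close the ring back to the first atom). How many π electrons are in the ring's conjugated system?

All ring atoms are sp² and supply a p orbital to the ring (the double-bond atoms are sp², each contributing one p electron; the doubly-bonded nitrogens are pyridine-type — their lone pairs lie in the ring plane, leaving one electron in the p orbital); the conjugation is uninterrupted.
π-electron count: 3 × 2 = 6 from the 3 double-bond units.

6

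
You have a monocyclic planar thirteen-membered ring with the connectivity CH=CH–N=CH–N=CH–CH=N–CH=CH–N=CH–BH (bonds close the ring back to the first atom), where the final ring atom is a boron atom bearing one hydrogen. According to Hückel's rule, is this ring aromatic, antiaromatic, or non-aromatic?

Antiaromatic

Every ring atom contributes a p orbital perpendicular to the ring (every atom in a ring double bond is sp² and brings one electron to the p orbital; each sp² =N– keeps its lone pair in-plane and puts one electron into the π system; the boron has an empty p orbital), so the π system is cyclic and fully conjugated.
Tallying contributions gives 6 × 2 = 12 from the double-bond units + 0 from the BH atom = 12.
12 is a 4n count (n = 3), so the planar conjugated ring is antiaromatic.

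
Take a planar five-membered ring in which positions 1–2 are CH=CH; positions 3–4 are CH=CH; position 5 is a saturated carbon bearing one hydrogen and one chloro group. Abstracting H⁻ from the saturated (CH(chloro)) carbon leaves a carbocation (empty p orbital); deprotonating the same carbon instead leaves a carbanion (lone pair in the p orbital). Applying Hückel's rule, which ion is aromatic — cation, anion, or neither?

In either ion the ring is fully conjugated: every atom, including the new sp² carbon, supplies a p orbital.
Cation: 2 × 2 + 0 = 4 π electrons → 4(1), antiaromatic.
Anion: 2 × 2 + 2 = 6 π electrons → 4(1)+2, aromatic.

The anion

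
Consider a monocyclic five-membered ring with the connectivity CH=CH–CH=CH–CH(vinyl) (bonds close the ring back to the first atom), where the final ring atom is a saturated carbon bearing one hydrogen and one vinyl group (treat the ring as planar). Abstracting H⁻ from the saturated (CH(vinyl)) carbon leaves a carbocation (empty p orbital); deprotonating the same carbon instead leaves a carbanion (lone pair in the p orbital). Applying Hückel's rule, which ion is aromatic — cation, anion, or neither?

The anion

In either ion the ring is fully conjugated: every atom, including the new sp² carbon, supplies a p orbital.
Cation: 2 × 2 + 0 = 4 π electrons → 4(1), antiaromatic.
Anion: 2 × 2 + 2 = 6 π electrons → 4(1)+2, aromatic.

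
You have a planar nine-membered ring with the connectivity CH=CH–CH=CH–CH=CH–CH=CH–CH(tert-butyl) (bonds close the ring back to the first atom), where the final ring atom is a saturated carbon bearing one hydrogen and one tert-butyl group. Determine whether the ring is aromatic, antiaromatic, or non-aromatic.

Non-aromatic

At the CH(tert-butyl) position, that saturated carbon is sp³ and has no p orbital in the ring π system; the ring's p-orbital overlap is broken there.
A ring that is not fully conjugated cannot be aromatic or antiaromatic regardless of its π-electron count.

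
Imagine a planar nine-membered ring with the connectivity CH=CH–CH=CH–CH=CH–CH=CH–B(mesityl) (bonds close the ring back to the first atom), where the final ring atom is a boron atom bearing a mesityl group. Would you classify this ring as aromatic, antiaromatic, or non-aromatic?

Antiaromatic

All ring atoms are sp² and supply a p orbital to the ring (every atom in a ring double bond is sp² and brings one electron to the p orbital; the boron has an empty p orbital); the conjugation is uninterrupted.
Counting π electrons: 4 × 2 = 8 from the double-bond units + 0 from the B(mesityl) atom = 8.
8 = 4(2); a planar, fully conjugated 4n system is antiaromatic.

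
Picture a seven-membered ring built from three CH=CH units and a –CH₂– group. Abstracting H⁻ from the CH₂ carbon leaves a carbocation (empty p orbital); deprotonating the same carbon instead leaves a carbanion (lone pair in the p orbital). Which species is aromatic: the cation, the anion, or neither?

Both ions have a continuous loop of p orbitals — each ring atom is sp².
Cation: 3 × 2 + 0 = 6 π electrons → 4(1)+2, aromatic.
Anion: 3 × 2 + 2 = 8 π electrons → 4(2), antiaromatic.

The cation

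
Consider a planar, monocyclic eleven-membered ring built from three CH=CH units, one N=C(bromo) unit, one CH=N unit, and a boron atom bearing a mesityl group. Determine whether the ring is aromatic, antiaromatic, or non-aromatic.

Every ring atom contributes a p orbital perpendicular to the ring (every atom in a ring double bond is sp² and brings one electron to the p orbital; each =N– nitrogen is pyridine-type (lone pair in the sp² plane, one electron in the p orbital); the boron has an empty p orbital), so the π system is cyclic and fully conjugated.
Adding the contributions, 5 × 2 = 10 from the double-bond units + 0 from the B(mesityl) atom = 10.
That gives a 4n+2 count (10, n = 2).

Aromatic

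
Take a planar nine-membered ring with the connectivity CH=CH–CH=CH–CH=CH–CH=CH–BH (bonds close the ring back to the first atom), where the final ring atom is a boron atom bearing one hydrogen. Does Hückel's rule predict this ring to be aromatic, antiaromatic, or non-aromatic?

Check conjugation: the double-bond atoms are sp², each contributing one p electron; the boron has an empty p orbital — every position has a p orbital, so the cyclic π system is continuous.
Counting π electrons: 4 × 2 = 8 from the double-bond units + 0 from the BH atom = 8.
A 4n π count (8, n = 2) in a planar conjugated ring means antiaromatic.

Antiaromatic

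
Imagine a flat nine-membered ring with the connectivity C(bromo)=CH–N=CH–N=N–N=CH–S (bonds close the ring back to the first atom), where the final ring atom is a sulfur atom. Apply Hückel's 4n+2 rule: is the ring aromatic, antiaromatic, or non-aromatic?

All ring atoms are sp² and supply a p orbital to the ring (the double-bond atoms are sp², each contributing one p electron; each sp² =N– keeps its lone pair in-plane and puts one electron into the π system; the sulfur donates one lone pair from its p orbital); the conjugation is uninterrupted.
Tallying contributions gives 4 × 2 = 8 from the double-bond units + 2 from the S atom = 10.
With 10 π electrons (n = 2), the Hückel 4n+2 condition holds.

Aromatic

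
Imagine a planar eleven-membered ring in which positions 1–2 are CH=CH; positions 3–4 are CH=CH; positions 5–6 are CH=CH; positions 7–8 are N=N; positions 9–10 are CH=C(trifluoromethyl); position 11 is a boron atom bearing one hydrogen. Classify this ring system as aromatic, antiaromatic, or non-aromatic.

Check conjugation: each doubly-bonded ring atom is sp² with one p-orbital electron; the doubly-bonded nitrogens are pyridine-type — their lone pairs lie in the ring plane, leaving one electron in the p orbital; the boron has an empty p orbital — every position has a p orbital, so the cyclic π system is continuous.
Adding the contributions, 5 × 2 = 10 from the double-bond units + 0 from the BH atom = 10.
Since 10 = 4·2 + 2, the ring meets the 4n+2 criterion.

Aromatic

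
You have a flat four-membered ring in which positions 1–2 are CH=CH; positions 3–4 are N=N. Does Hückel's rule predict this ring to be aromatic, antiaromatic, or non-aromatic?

Check conjugation: each doubly-bonded ring atom is sp² with one p-orbital electron; the doubly-bonded nitrogens are pyridine-type — their lone pairs lie in the ring plane, leaving one electron in the p orbital — every position has a p orbital, so the cyclic π system is continuous.
Tallying contributions gives 2 × 2 = 4 from the 2 double-bond units.
With 4 = 4·1 π electrons, Hückel's rule classifies the planar ring as antiaromatic.

Antiaromatic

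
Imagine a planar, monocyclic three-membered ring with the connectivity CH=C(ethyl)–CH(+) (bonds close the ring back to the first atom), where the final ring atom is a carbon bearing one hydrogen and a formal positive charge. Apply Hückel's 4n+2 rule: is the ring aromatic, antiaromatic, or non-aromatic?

Aromatic

Check conjugation: each doubly-bonded ring atom is sp² with one p-orbital electron; the carbocation has an empty p orbital — every position has a p orbital, so the cyclic π system is continuous.
Counting π electrons: 1 × 2 = 2 from the double-bond unit + 0 from the CH(+) atom = 2.
With 2 π electrons (n = 0), the Hückel 4n+2 condition holds.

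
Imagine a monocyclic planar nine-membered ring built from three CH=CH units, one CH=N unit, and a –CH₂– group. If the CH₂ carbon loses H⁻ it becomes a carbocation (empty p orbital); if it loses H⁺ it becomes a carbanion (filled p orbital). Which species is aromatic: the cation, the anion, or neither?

The anion

Both ions have a continuous loop of p orbitals — each ring atom is sp².
Cation: 4 × 2 + 0 = 8 π electrons → 4(2), antiaromatic.
Anion: 4 × 2 + 2 = 10 π electrons → 4(2)+2, aromatic.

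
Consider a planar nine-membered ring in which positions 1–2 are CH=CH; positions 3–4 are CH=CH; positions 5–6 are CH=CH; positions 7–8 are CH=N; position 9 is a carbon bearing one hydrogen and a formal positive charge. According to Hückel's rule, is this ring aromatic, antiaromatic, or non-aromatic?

Antiaromatic

Every ring atom contributes a p orbital perpendicular to the ring (every atom in a ring double bond is sp² and brings one electron to the p orbital; the doubly-bonded nitrogens are pyridine-type — their lone pairs lie in the ring plane, leaving one electron in the p orbital; the carbocation has an empty p orbital), so the π system is cyclic and fully conjugated.
Adding the contributions, 4 × 2 = 8 from the double-bond units + 0 from the CH(+) atom = 8.
A 4n π count (8, n = 2) in a planar conjugated ring means antiaromatic.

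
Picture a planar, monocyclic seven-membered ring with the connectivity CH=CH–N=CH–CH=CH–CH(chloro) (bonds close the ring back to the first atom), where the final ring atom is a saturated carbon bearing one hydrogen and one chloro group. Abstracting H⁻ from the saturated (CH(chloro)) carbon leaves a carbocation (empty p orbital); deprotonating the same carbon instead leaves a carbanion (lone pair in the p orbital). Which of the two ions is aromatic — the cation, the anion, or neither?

The cation

Once that carbon is sp², every ring atom has a p orbital and both ions are fully conjugated.
Cation: 3 × 2 + 0 = 6 π electrons → 4(1)+2, aromatic.
Anion: 3 × 2 + 2 = 8 π electrons → 4(2), antiaromatic.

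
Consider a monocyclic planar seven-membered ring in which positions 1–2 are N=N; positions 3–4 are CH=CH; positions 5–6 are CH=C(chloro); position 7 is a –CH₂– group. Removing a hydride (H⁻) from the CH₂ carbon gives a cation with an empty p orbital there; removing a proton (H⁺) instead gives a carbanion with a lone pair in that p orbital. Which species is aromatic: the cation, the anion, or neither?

In both ions every ring atom is sp² and contributes a p orbital, so both rings are fully conjugated.
Cation: 3 × 2 + 0 = 6 π electrons → 4(1)+2, aromatic.
Anion: 3 × 2 + 2 = 8 π electrons → 4(2), antiaromatic.

The cation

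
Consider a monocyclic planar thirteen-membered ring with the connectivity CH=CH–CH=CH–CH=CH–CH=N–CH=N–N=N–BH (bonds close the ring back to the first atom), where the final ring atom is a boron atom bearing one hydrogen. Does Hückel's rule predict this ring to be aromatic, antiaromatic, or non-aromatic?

Antiaromatic

Every ring atom contributes a p orbital perpendicular to the ring (the double-bond atoms are sp², each contributing one p electron; the doubly-bonded nitrogens are pyridine-type — their lone pairs lie in the ring plane, leaving one electron in the p orbital; the boron has an empty p orbital), so the π system is cyclic and fully conjugated.
Tallying contributions gives 6 × 2 = 12 from the double-bond units + 0 from the BH atom = 12.
12 = 4(3); a planar, fully conjugated 4n system is antiaromatic.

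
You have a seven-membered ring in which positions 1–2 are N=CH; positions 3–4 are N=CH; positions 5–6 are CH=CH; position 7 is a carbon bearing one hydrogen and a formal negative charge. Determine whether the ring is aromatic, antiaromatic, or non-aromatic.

Antiaromatic

All ring atoms are sp² and supply a p orbital to the ring (every atom in a ring double bond is sp² and brings one electron to the p orbital; the doubly-bonded nitrogens are pyridine-type — their lone pairs lie in the ring plane, leaving one electron in the p orbital; the carbanion's lone pair occupies the p orbital); the conjugation is uninterrupted.
π-electron count: 3 × 2 = 6 from the double-bond units + 2 from the CH(-) atom = 8.
8 = 4(2); a planar, fully conjugated 4n system is antiaromatic.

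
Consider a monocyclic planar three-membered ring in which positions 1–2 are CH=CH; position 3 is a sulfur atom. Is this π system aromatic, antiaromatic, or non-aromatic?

Check conjugation: the double-bond atoms are sp², each contributing one p electron; the sulfur donates one lone pair from its p orbital — every position has a p orbital, so the cyclic π system is continuous.
Counting π electrons: 1 × 2 = 2 from the double-bond unit + 2 from the S atom = 4.
4 is a 4n count (n = 1), so the planar conjugated ring is antiaromatic.

Antiaromatic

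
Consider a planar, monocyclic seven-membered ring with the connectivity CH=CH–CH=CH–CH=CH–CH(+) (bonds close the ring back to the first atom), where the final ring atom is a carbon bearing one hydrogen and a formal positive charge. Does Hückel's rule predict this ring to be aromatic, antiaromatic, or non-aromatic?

Aromatic

Every ring atom contributes a p orbital perpendicular to the ring (every atom in a ring double bond is sp² and brings one electron to the p orbital; the carbocation has an empty p orbital), so the π system is cyclic and fully conjugated.
Tallying contributions gives 3 × 2 = 6 from the double-bond units + 0 from the CH(+) atom = 6.
6 = 4(1) + 2, which satisfies Hückel's 4n+2 rule.
(This ring is the tropylium cation.)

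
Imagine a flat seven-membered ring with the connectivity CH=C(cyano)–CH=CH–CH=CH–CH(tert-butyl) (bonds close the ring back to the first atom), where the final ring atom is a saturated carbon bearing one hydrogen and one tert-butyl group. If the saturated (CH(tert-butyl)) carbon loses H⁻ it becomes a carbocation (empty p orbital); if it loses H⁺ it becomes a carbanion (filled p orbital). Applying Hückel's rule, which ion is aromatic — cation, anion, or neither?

In both ions every ring atom is sp² and contributes a p orbital, so both rings are fully conjugated.
Cation: 3 × 2 + 0 = 6 π electrons → 4(1)+2, aromatic.
Anion: 3 × 2 + 2 = 8 π electrons → 4(2), antiaromatic.

The cation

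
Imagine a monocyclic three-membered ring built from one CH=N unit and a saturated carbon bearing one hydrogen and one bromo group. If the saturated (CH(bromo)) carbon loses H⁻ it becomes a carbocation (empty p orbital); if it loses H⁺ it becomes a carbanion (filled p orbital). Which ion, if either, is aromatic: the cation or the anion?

Both ions have a continuous loop of p orbitals — each ring atom is sp².
Cation: 1 × 2 + 0 = 2 π electrons → 4(0)+2, aromatic.
Anion: 1 × 2 + 2 = 4 π electrons → 4(1), antiaromatic.

The cation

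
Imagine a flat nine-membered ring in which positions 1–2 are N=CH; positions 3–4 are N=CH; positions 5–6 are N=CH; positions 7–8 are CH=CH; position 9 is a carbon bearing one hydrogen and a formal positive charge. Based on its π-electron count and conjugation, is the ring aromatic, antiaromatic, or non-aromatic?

All ring atoms are sp² and supply a p orbital to the ring (each doubly-bonded ring atom is sp² with one p-orbital electron; each =N– nitrogen is pyridine-type (lone pair in the sp² plane, one electron in the p orbital); the carbocation has an empty p orbital); the conjugation is uninterrupted.
Counting π electrons: 4 × 2 = 8 from the double-bond units + 0 from the CH(+) atom = 8.
8 = 4(2); a planar, fully conjugated 4n system is antiaromatic.

Antiaromatic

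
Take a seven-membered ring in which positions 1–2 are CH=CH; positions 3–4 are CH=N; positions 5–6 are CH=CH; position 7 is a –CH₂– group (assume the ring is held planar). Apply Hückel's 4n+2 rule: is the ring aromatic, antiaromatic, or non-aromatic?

Non-aromatic

At the CH2 position, the tetrahedral CH₂ carbon is sp³ and has no p orbital in the ring π system; the ring's p-orbital overlap is broken there.
Hückel's rule only applies to fully conjugated rings, so this one is simply non-aromatic.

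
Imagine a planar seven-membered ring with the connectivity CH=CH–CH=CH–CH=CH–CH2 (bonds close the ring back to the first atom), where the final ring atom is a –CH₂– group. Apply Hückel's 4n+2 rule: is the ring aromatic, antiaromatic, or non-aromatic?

At the CH2 position, the tetrahedral CH₂ carbon is sp³ and has no p orbital in the ring π system; the ring's p-orbital overlap is broken there.
Without a continuous loop of overlapping p orbitals the Hückel electron count never comes into play.

Non-aromatic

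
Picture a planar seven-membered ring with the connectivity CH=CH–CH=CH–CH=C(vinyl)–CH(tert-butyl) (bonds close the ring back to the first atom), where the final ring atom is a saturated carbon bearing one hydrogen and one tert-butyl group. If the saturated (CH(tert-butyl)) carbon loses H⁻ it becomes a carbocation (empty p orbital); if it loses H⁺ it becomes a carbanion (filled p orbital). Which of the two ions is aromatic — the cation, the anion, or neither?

The cation

Both ions have a continuous loop of p orbitals — each ring atom is sp².
Cation: 3 × 2 + 0 = 6 π electrons → 4(1)+2, aromatic.
Anion: 3 × 2 + 2 = 8 π electrons → 4(2), antiaromatic.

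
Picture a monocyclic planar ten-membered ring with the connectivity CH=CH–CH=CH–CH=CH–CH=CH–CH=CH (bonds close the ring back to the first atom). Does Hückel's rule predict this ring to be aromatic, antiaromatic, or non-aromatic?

Check conjugation: the double-bond atoms are sp², each contributing one p electron — every position has a p orbital, so the cyclic π system is continuous.
Counting π electrons: 5 × 2 = 10 from the 5 double-bond units.
10 = 4(2) + 2, which satisfies Hückel's 4n+2 rule.

Aromatic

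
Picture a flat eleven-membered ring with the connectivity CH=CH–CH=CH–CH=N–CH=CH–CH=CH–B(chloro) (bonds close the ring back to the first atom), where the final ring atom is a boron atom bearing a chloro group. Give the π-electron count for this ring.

All ring atoms are sp² and supply a p orbital to the ring (the double-bond atoms are sp², each contributing one p electron; the doubly-bonded nitrogens are pyridine-type — their lone pairs lie in the ring plane, leaving one electron in the p orbital; the boron has an empty p orbital); the conjugation is uninterrupted.
Tallying contributions gives 5 × 2 = 10 from the double-bond units + 0 from the B(chloro) atom = 10.

10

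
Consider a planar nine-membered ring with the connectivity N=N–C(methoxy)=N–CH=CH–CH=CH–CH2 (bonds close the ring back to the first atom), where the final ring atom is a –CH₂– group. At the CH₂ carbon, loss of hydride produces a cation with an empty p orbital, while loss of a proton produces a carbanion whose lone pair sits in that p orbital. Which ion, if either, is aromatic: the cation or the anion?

Both ions have a continuous loop of p orbitals — each ring atom is sp².
Cation: 4 × 2 + 0 = 8 π electrons → 4(2), antiaromatic.
Anion: 4 × 2 + 2 = 10 π electrons → 4(2)+2, aromatic.

The anion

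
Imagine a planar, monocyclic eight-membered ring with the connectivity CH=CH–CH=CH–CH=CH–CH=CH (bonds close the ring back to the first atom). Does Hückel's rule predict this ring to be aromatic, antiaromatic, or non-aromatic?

Antiaromatic

Every ring atom contributes a p orbital perpendicular to the ring (each doubly-bonded ring atom is sp² with one p-orbital electron), so the π system is cyclic and fully conjugated.
Adding the contributions, 4 × 2 = 8 from the 4 double-bond units.
8 is a 4n count (n = 2), so the planar conjugated ring is antiaromatic.
(The species described is cyclooctatetraene.)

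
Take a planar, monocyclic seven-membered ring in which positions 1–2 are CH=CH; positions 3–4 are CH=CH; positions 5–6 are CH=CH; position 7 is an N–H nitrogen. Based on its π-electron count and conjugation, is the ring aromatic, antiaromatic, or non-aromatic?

Antiaromatic

Check conjugation: the double-bond atoms are sp², each contributing one p electron; the pyrrole-type nitrogen donates its lone pair from the p orbital — every position has a p orbital, so the cyclic π system is continuous.
π-electron count: 3 × 2 = 6 from the double-bond units + 2 from the NH atom = 8.
8 = 4(2); a planar, fully conjugated 4n system is antiaromatic.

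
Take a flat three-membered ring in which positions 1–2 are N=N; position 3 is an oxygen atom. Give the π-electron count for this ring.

4

The p orbitals form a continuous loop: the double-bond atoms are sp², each contributing one p electron; each =N– nitrogen is pyridine-type (lone pair in the sp² plane, one electron in the p orbital); the oxygen donates one lone pair from its p orbital. The ring is fully conjugated.
Tallying contributions gives 1 × 2 = 2 from the double-bond unit + 2 from the O atom = 4.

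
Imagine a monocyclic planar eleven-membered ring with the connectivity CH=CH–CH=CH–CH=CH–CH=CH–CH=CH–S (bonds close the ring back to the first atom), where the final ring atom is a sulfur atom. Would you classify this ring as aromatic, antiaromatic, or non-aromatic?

Check conjugation: the double-bond atoms are sp², each contributing one p electron; the sulfur donates one lone pair from its p orbital — every position has a p orbital, so the cyclic π system is continuous.
Adding the contributions, 5 × 2 = 10 from the double-bond units + 2 from the S atom = 12.
A 4n π count (12, n = 3) in a planar conjugated ring means antiaromatic.

Antiaromatic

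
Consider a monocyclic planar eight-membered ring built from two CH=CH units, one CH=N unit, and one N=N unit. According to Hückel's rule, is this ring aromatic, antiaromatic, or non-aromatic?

All ring atoms are sp² and supply a p orbital to the ring (every atom in a ring double bond is sp² and brings one electron to the p orbital; each sp² =N– keeps its lone pair in-plane and puts one electron into the π system); the conjugation is uninterrupted.
Counting π electrons: 4 × 2 = 8 from the 4 double-bond units.
With 8 = 4·2 π electrons, Hückel's rule classifies the planar ring as antiaromatic.

Antiaromatic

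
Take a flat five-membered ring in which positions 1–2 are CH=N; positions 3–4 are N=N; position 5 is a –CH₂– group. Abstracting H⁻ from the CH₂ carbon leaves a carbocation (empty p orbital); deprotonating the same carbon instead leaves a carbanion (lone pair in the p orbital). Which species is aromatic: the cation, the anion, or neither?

The anion

In both ions every ring atom is sp² and contributes a p orbital, so both rings are fully conjugated.
Cation: 2 × 2 + 0 = 4 π electrons → 4(1), antiaromatic.
Anion: 2 × 2 + 2 = 6 π electrons → 4(1)+2, aromatic.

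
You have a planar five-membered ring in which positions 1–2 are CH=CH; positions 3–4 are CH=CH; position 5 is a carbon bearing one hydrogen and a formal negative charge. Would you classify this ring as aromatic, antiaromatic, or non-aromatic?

Aromatic

All ring atoms are sp² and supply a p orbital to the ring (every atom in a ring double bond is sp² and brings one electron to the p orbital; the carbanion's lone pair occupies the p orbital); the conjugation is uninterrupted.
Counting π electrons: 2 × 2 = 4 from the double-bond units + 2 from the CH(-) atom = 6.
6 = 4(1) + 2, which satisfies Hückel's 4n+2 rule.
(The species described is the cyclopentadienyl anion.)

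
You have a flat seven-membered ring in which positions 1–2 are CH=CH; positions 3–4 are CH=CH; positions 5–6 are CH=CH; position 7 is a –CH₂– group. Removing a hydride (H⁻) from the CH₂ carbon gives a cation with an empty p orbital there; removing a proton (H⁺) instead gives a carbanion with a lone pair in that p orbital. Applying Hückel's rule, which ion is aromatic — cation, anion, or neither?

In either ion the ring is fully conjugated: every atom, including the new sp² carbon, supplies a p orbital.
Cation: 3 × 2 + 0 = 6 π electrons → 4(1)+2, aromatic.
Anion: 3 × 2 + 2 = 8 π electrons → 4(2), antiaromatic.

The cation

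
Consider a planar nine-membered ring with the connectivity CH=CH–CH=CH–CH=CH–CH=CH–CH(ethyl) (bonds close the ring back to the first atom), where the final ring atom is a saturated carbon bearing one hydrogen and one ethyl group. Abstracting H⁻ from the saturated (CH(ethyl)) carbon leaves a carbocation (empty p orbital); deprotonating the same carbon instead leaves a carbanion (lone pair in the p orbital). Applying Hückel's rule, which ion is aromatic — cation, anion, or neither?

In both ions every ring atom is sp² and contributes a p orbital, so both rings are fully conjugated.
Cation: 4 × 2 + 0 = 8 π electrons → 4(2), antiaromatic.
Anion: 4 × 2 + 2 = 10 π electrons → 4(2)+2, aromatic.

The anion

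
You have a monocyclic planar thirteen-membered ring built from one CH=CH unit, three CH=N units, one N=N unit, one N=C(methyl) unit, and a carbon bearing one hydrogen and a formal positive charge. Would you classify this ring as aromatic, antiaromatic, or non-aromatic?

Every ring atom contributes a p orbital perpendicular to the ring (the double-bond atoms are sp², each contributing one p electron; the doubly-bonded nitrogens are pyridine-type — their lone pairs lie in the ring plane, leaving one electron in the p orbital; the carbocation has an empty p orbital), so the π system is cyclic and fully conjugated.
Adding the contributions, 6 × 2 = 12 from the double-bond units + 0 from the CH(+) atom = 12.
With 12 = 4·3 π electrons, Hückel's rule classifies the planar ring as antiaromatic.

Antiaromatic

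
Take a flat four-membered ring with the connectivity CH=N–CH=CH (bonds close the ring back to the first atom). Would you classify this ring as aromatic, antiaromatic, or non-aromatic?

Check conjugation: the double-bond atoms are sp², each contributing one p electron; each =N– nitrogen is pyridine-type (lone pair in the sp² plane, one electron in the p orbital) — every position has a p orbital, so the cyclic π system is continuous.
π-electron count: 2 × 2 = 4 from the 2 double-bond units.
4 is a 4n count (n = 1), so the planar conjugated ring is antiaromatic.

Antiaromatic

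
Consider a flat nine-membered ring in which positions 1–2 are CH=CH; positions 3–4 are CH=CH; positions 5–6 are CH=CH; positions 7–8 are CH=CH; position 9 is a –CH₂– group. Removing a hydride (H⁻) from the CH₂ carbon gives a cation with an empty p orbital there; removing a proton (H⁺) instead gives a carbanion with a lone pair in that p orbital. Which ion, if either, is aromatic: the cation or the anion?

In either ion the ring is fully conjugated: every atom, including the new sp² carbon, supplies a p orbital.
Cation: 4 × 2 + 0 = 8 π electrons → 4(2), antiaromatic.
Anion: 4 × 2 + 2 = 10 π electrons → 4(2)+2, aromatic.

The anion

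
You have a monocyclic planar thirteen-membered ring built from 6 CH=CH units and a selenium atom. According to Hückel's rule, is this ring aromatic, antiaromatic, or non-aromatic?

Aromatic

Check conjugation: the double-bond atoms are sp², each contributing one p electron; the selenium donates one lone pair from its p orbital — every position has a p orbital, so the cyclic π system is continuous.
π-electron count: 6 × 2 = 12 from the double-bond units + 2 from the Se atom = 14.
With 14 π electrons (n = 3), the Hückel 4n+2 condition holds.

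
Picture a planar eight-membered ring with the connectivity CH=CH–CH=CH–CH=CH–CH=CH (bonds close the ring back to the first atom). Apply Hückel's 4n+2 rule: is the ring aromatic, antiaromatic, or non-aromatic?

The p orbitals form a continuous loop: the double-bond atoms are sp², each contributing one p electron. The ring is fully conjugated.
Tallying contributions gives 4 × 2 = 8 from the 4 double-bond units.
8 is a 4n count (n = 2), so the planar conjugated ring is antiaromatic.

Antiaromatic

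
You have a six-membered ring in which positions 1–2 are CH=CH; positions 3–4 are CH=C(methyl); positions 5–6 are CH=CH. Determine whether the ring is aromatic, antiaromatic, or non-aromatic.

Aromatic

Check conjugation: every atom in a ring double bond is sp² and brings one electron to the p orbital — every position has a p orbital, so the cyclic π system is continuous.
Adding the contributions, 3 × 2 = 6 from the 3 double-bond units.
6 = 4(1) + 2, which satisfies Hückel's 4n+2 rule.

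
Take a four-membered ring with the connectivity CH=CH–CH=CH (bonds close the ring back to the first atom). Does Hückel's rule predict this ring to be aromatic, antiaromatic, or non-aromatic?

Antiaromatic

Check conjugation: every atom in a ring double bond is sp² and brings one electron to the p orbital — every position has a p orbital, so the cyclic π system is continuous.
π-electron count: 2 × 2 = 4 from the 2 double-bond units.
A 4n π count (4, n = 1) in a planar conjugated ring means antiaromatic.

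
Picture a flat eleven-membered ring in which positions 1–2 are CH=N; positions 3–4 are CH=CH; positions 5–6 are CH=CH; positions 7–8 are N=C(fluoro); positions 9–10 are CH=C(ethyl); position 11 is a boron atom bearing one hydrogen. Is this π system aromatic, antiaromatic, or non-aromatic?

All ring atoms are sp² and supply a p orbital to the ring (the double-bond atoms are sp², each contributing one p electron; the doubly-bonded nitrogens are pyridine-type — their lone pairs lie in the ring plane, leaving one electron in the p orbital; the boron has an empty p orbital); the conjugation is uninterrupted.
Tallying contributions gives 5 × 2 = 10 from the double-bond units + 0 from the BH atom = 10.
Since 10 = 4·2 + 2, the ring meets the 4n+2 criterion.

Aromatic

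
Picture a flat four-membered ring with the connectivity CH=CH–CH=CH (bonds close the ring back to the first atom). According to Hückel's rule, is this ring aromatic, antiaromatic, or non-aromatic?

Antiaromatic

Every ring atom contributes a p orbital perpendicular to the ring (each doubly-bonded ring atom is sp² with one p-orbital electron), so the π system is cyclic and fully conjugated.
Tallying contributions gives 2 × 2 = 4 from the 2 double-bond units.
4 = 4(1); a planar, fully conjugated 4n system is antiaromatic.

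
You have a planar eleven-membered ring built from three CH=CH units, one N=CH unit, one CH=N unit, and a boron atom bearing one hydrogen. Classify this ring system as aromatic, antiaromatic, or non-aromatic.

Aromatic

The p orbitals form a continuous loop: each doubly-bonded ring atom is sp² with one p-orbital electron; each sp² =N– keeps its lone pair in-plane and puts one electron into the π system; the boron has an empty p orbital. The ring is fully conjugated.
Adding the contributions, 5 × 2 = 10 from the double-bond units + 0 from the BH atom = 10.
With 10 π electrons (n = 2), the Hückel 4n+2 condition holds.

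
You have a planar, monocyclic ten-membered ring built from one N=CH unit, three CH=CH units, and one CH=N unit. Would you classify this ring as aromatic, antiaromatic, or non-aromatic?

Aromatic

All ring atoms are sp² and supply a p orbital to the ring (each doubly-bonded ring atom is sp² with one p-orbital electron; each sp² =N– keeps its lone pair in-plane and puts one electron into the π system); the conjugation is uninterrupted.
Tallying contributions gives 5 × 2 = 10 from the 5 double-bond units.
That gives a 4n+2 count (10, n = 2).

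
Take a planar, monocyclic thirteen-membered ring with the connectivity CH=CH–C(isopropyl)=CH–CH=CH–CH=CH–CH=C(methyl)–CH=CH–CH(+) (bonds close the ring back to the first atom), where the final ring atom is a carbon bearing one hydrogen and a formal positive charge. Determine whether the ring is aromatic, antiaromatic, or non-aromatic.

Antiaromatic

Check conjugation: each doubly-bonded ring atom is sp² with one p-orbital electron; the carbocation has an empty p orbital — every position has a p orbital, so the cyclic π system is continuous.
Counting π electrons: 6 × 2 = 12 from the double-bond units + 0 from the CH(+) atom = 12.
12 = 4(3); a planar, fully conjugated 4n system is antiaromatic.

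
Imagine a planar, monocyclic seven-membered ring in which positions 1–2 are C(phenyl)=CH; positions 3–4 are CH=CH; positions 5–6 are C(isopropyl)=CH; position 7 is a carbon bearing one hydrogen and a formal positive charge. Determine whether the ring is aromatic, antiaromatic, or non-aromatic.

Aromatic

Every ring atom contributes a p orbital perpendicular to the ring (every atom in a ring double bond is sp² and brings one electron to the p orbital; the carbocation has an empty p orbital), so the π system is cyclic and fully conjugated.
Tallying contributions gives 3 × 2 = 6 from the double-bond units + 0 from the CH(+) atom = 6.
With 6 π electrons (n = 1), the Hückel 4n+2 condition holds.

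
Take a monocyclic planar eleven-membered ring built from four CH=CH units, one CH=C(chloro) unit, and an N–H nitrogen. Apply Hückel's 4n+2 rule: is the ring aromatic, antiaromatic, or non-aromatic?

Every ring atom contributes a p orbital perpendicular to the ring (every atom in a ring double bond is sp² and brings one electron to the p orbital; the pyrrole-type nitrogen donates its lone pair from the p orbital), so the π system is cyclic and fully conjugated.
Tallying contributions gives 5 × 2 = 10 from the double-bond units + 2 from the NH atom = 12.
A 4n π count (12, n = 3) in a planar conjugated ring means antiaromatic.

Antiaromatic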